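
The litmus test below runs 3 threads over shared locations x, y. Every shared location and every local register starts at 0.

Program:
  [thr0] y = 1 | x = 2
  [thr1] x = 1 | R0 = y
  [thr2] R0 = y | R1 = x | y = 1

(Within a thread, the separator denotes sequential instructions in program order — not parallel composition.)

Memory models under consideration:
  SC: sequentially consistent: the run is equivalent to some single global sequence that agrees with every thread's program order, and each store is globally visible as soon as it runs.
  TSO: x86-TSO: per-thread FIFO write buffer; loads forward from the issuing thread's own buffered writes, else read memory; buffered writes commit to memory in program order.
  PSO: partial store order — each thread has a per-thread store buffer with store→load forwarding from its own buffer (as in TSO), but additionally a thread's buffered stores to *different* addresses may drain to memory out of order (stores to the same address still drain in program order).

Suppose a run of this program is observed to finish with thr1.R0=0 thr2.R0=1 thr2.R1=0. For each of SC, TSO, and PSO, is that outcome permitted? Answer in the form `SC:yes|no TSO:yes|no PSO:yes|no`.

outcome vector order: (thr1.R0,thr2.R0,thr2.R1)
[SC] allowed = {<0 0 0>; <0 0 1>; <0 0 2>; <0 1 1>; <0 1 2>; <1 0 0>; <1 0 1>; <1 0 2>; <1 1 0>; <1 1 1>; <1 1 2>}
[TSO] allowed = {<0 0 0>; <0 0 1>; <0 0 2>; <0 1 0>; <0 1 1>; <0 1 2>; <1 0 0>; <1 0 1>; <1 0 2>; <1 1 0>; <1 1 1>; <1 1 2>}
[PSO] allowed = {<0 0 0>; <0 0 1>; <0 0 2>; <0 1 0>; <0 1 1>; <0 1 2>; <1 0 0>; <1 0 1>; <1 0 2>; <1 1 0>; <1 1 1>; <1 1 2>}
target <0 1 0> ∈ {TSO,PSO}

SC:no TSO:yes PSO:yes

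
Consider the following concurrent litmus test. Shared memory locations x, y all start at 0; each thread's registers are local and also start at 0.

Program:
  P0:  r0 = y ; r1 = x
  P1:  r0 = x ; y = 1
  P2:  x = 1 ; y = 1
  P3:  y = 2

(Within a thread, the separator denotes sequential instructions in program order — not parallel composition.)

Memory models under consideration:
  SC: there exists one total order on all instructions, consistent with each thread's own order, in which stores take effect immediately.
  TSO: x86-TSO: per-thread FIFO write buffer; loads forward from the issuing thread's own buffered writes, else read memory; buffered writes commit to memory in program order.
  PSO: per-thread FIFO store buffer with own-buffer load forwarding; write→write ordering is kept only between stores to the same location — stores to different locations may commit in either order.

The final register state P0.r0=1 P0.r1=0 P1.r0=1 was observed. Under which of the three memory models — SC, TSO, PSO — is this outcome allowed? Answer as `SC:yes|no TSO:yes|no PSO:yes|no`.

outcome vector order: (P0.r0,P0.r1,P1.r0)
SC (11): 0/0/0, 0/0/1, 0/1/0, 0/1/1, 1/0/0, 1/1/0, 1/1/1, 2/0/0, 2/0/1, 2/1/0, 2/1/1
TSO (11): 0/0/0, 0/0/1, 0/1/0, 0/1/1, 1/0/0, 1/1/0, 1/1/1, 2/0/0, 2/0/1, 2/1/0, 2/1/1
PSO (12): 0/0/0, 0/0/1, 0/1/0, 0/1/1, 1/0/0, 1/0/1, 1/1/0, 1/1/1, 2/0/0, 2/0/1, 2/1/0, 2/1/1
target 1/0/1 ∈ {PSO}

SC:no TSO:no PSO:yes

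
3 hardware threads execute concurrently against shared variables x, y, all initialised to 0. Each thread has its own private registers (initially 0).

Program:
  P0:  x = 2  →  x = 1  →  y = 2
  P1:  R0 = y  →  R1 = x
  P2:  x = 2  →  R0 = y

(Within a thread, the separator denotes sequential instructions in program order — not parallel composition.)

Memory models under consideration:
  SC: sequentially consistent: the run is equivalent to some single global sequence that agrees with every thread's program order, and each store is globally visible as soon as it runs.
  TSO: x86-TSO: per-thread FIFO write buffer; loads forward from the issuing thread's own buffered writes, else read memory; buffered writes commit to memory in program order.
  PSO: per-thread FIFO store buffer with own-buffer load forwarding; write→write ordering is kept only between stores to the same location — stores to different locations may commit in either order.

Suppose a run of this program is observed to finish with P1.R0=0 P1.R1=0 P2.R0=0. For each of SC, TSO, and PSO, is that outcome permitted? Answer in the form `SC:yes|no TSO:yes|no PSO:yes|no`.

outcome vector order: (P1.R0,P1.R1,P2.R0)
SC (10): 0/0/0 0/0/2 0/1/0 0/1/2 0/2/0 0/2/2 2/1/0 2/1/2 2/2/0 2/2/2
TSO (10): 0/0/0 0/0/2 0/1/0 0/1/2 0/2/0 0/2/2 2/1/0 2/1/2 2/2/0 2/2/2
PSO (12): 0/0/0 0/0/2 0/1/0 0/1/2 0/2/0 0/2/2 2/0/0 2/0/2 2/1/0 2/1/2 2/2/0 2/2/2
target 0/0/0 ∈ {SC,TSO,PSO}

SC:yes TSO:yes PSO:yes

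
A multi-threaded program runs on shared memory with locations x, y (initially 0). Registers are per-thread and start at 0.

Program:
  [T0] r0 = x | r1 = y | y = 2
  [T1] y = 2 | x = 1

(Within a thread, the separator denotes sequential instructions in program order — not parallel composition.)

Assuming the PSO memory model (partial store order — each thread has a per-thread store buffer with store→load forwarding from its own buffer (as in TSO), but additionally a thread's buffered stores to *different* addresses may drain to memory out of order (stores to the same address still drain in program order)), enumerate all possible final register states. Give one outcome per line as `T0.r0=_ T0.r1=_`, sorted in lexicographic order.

T0.r0=0 T0.r1=0
T0.r0=0 T0.r1=2
T0.r0=1 T0.r1=0
T0.r0=1 T0.r1=2

outcome vector order: (T0.r0,T0.r1)
|PSO outcomes| = 4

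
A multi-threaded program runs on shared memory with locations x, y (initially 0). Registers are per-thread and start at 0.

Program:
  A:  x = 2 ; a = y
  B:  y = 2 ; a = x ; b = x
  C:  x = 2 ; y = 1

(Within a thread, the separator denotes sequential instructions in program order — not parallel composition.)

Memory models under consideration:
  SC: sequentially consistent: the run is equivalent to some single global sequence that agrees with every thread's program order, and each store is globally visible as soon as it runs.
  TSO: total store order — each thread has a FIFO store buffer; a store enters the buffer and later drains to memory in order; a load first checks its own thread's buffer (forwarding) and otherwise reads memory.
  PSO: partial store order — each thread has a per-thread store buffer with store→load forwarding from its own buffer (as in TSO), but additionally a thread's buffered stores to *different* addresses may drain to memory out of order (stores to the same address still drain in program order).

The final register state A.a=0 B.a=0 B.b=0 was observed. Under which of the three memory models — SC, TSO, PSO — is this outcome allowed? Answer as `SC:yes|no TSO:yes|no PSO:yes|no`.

outcome vector order: (A.a,B.a,B.b)
SC: 7 outcomes — {022, 100, 102, 122, 200, 202, 222}
TSO: 9 outcomes — {000, 002, 022, 100, 102, 122, 200, 202, 222}
PSO: 9 outcomes — {000, 002, 022, 100, 102, 122, 200, 202, 222}
target 000 ∈ {TSO,PSO}

SC:no TSO:yes PSO:yes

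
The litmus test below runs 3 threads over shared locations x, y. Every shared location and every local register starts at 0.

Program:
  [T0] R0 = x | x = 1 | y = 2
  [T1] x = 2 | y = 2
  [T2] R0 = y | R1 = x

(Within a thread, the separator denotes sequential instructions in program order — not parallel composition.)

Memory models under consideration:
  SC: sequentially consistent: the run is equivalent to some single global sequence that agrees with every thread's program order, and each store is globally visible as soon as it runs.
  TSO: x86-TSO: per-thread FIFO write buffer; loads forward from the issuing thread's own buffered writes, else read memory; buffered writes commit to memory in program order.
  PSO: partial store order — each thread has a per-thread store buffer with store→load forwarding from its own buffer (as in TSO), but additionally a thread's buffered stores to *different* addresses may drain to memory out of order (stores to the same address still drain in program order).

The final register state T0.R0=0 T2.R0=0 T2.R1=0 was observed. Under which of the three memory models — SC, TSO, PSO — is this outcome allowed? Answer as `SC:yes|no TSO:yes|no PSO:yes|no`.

SC:yes TSO:yes PSO:yes

outcome vector order: (T0.R0,T2.R0,T2.R1)
under SC → 0/0/0, 0/0/1, 0/0/2, 0/2/1, 0/2/2, 2/0/0, 2/0/1, 2/0/2, 2/2/1, 2/2/2
under TSO → 0/0/0, 0/0/1, 0/0/2, 0/2/1, 0/2/2, 2/0/0, 2/0/1, 2/0/2, 2/2/1, 2/2/2
under PSO → 0/0/0, 0/0/1, 0/0/2, 0/2/0, 0/2/1, 0/2/2, 2/0/0, 2/0/1, 2/0/2, 2/2/0, 2/2/1, 2/2/2
target 0/0/0 ∈ {SC,TSO,PSO}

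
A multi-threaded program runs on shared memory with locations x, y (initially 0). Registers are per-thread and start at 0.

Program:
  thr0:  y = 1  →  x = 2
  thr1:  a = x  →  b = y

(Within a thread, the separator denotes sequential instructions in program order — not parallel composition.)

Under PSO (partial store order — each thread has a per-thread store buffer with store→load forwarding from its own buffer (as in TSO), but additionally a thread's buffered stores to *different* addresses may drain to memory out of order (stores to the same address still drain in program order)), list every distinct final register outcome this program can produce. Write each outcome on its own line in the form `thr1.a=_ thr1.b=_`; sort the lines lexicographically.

outcome vector order: (thr1.a,thr1.b)
|PSO outcomes| = 4

thr1.a=0 thr1.b=0
thr1.a=0 thr1.b=1
thr1.a=2 thr1.b=0
thr1.a=2 thr1.b=1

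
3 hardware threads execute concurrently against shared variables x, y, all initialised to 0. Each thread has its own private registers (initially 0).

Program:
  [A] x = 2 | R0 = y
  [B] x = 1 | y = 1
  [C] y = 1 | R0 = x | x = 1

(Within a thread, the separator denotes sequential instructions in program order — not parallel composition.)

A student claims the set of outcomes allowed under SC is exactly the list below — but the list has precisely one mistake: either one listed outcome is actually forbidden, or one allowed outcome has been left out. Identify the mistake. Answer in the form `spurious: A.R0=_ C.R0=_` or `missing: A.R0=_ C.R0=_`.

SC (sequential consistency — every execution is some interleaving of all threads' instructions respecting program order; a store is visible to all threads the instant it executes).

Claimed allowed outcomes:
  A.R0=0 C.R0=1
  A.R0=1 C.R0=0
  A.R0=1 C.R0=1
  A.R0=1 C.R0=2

outcome vector order: (A.R0,C.R0)
under SC → <0 1>; <0 2>; <1 0>; <1 1>; <1 2>
SC∖claimed = {<0 2>}

missing: A.R0=0 C.R0=2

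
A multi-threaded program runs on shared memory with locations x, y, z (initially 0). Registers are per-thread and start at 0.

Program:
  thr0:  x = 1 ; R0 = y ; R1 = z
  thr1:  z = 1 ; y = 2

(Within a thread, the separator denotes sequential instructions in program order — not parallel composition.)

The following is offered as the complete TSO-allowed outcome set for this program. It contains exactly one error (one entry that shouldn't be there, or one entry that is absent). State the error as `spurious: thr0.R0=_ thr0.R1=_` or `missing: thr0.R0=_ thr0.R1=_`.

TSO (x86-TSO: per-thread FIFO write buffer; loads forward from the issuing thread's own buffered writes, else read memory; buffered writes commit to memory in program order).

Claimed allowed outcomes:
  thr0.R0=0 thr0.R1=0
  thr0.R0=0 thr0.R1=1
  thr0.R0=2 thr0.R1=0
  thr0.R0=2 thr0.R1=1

outcome vector order: (thr0.R0,thr0.R1)
[TSO] allowed = {<0 0> <0 1> <2 1>}
claimed∖TSO = {<2 0>}

spurious: thr0.R0=2 thr0.R1=0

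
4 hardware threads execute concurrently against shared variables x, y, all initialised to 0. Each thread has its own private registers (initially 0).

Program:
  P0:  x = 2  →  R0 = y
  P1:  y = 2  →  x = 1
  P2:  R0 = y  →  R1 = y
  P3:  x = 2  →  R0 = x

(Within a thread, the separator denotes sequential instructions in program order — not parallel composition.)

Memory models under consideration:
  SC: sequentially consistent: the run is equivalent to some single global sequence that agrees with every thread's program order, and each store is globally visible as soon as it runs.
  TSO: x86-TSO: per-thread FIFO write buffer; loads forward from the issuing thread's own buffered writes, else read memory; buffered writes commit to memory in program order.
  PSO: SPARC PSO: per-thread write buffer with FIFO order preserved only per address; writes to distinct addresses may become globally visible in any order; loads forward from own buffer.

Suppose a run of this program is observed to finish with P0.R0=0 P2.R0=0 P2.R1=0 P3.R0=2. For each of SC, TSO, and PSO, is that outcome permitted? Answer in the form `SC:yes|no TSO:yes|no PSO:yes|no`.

outcome vector order: (P0.R0,P2.R0,P2.R1,P3.R0)
SC: 12 outcomes — {0/0/0/1 0/0/0/2 0/0/2/1 0/0/2/2 0/2/2/1 0/2/2/2 2/0/0/1 2/0/0/2 2/0/2/1 2/0/2/2 2/2/2/1 2/2/2/2}
TSO: 12 outcomes — {0/0/0/1 0/0/0/2 0/0/2/1 0/0/2/2 0/2/2/1 0/2/2/2 2/0/0/1 2/0/0/2 2/0/2/1 2/0/2/2 2/2/2/1 2/2/2/2}
PSO: 12 outcomes — {0/0/0/1 0/0/0/2 0/0/2/1 0/0/2/2 0/2/2/1 0/2/2/2 2/0/0/1 2/0/0/2 2/0/2/1 2/0/2/2 2/2/2/1 2/2/2/2}
target 0/0/0/2 ∈ {SC,TSO,PSO}

SC:yes TSO:yes PSO:yes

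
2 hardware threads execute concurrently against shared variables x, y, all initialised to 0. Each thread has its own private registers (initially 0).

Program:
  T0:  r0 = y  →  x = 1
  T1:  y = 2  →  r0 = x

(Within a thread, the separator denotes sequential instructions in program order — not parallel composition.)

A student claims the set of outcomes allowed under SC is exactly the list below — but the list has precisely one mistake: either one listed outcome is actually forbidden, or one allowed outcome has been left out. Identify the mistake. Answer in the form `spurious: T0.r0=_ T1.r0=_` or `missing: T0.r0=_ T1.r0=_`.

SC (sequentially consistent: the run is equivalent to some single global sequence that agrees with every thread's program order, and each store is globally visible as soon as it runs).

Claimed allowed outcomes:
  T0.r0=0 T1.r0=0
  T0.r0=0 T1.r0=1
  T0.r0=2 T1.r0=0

outcome vector order: (T0.r0,T1.r0)
SC: 4 outcomes — {0/0 0/1 2/0 2/1}
SC∖claimed = {2/1}

missing: T0.r0=2 T1.r0=1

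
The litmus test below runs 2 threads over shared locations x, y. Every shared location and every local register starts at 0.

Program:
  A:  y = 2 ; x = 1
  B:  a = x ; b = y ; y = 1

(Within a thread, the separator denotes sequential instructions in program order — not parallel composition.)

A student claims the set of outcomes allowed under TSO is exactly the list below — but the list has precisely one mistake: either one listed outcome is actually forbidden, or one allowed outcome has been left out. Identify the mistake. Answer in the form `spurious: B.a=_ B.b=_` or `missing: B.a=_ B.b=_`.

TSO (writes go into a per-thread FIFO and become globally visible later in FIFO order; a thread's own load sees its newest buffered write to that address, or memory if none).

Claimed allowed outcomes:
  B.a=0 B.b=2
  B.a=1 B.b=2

outcome vector order: (B.a,B.b)
[TSO] allowed = {0/0, 0/2, 1/2}
TSO∖claimed = {0/0}

missing: B.a=0 B.b=0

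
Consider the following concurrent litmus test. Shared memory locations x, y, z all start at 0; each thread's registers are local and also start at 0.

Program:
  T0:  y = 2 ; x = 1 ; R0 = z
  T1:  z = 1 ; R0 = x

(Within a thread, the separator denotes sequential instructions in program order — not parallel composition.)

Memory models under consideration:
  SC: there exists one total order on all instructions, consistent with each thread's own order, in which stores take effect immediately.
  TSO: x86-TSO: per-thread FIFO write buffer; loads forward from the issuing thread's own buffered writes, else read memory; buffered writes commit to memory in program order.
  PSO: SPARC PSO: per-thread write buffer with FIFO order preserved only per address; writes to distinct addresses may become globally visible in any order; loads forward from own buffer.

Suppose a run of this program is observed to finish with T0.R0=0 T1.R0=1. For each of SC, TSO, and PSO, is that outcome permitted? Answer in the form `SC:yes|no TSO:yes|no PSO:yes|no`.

outcome vector order: (T0.R0,T1.R0)
SC (3): (0,1), (1,0), (1,1)
TSO (4): (0,0), (0,1), (1,0), (1,1)
PSO (4): (0,0), (0,1), (1,0), (1,1)
target (0,1) ∈ {SC,TSO,PSO}

SC:yes TSO:yes PSO:yes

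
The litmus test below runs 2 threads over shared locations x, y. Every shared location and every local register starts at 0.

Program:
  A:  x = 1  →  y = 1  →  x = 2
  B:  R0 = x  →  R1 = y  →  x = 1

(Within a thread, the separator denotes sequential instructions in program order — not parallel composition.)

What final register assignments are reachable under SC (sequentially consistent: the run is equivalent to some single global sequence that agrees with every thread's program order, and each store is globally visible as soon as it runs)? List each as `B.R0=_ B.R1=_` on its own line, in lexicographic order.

B.R0=0 B.R1=0
B.R0=0 B.R1=1
B.R0=1 B.R1=0
B.R0=1 B.R1=1
B.R0=2 B.R1=1

outcome vector order: (B.R0,B.R1)
|SC outcomes| = 5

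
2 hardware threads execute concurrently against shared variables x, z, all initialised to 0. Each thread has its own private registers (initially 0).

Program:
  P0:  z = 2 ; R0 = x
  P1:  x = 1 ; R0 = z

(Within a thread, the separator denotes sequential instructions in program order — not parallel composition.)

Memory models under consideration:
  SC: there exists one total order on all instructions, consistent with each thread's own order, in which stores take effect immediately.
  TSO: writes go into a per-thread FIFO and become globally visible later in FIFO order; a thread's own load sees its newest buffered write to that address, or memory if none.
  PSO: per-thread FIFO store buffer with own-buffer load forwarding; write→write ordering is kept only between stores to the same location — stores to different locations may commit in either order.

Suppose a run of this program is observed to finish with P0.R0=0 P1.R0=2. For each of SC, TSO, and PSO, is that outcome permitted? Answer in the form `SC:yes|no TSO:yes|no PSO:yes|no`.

outcome vector order: (P0.R0,P1.R0)
[SC] allowed = {<0 2>; <1 0>; <1 2>}
[TSO] allowed = {<0 0>; <0 2>; <1 0>; <1 2>}
[PSO] allowed = {<0 0>; <0 2>; <1 0>; <1 2>}
target <0 2> ∈ {SC,TSO,PSO}

SC:yes TSO:yes PSO:yes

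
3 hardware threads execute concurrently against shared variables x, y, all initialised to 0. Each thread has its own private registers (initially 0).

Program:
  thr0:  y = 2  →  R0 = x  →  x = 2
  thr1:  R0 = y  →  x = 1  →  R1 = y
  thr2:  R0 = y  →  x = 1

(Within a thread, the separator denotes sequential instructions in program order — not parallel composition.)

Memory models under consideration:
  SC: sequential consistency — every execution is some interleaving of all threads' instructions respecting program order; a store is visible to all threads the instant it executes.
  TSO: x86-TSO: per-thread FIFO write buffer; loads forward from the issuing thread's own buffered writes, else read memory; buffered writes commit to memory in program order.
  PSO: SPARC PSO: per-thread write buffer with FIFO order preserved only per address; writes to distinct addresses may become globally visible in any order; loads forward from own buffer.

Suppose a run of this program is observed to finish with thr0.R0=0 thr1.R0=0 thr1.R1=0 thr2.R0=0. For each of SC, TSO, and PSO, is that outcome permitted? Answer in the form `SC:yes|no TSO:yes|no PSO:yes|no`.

SC:no TSO:yes PSO:yes

outcome vector order: (thr0.R0,thr1.R0,thr1.R1,thr2.R0)
under SC → 0/0/2/0; 0/0/2/2; 0/2/2/0; 0/2/2/2; 1/0/0/0; 1/0/0/2; 1/0/2/0; 1/0/2/2; 1/2/2/0; 1/2/2/2
under TSO → 0/0/0/0; 0/0/0/2; 0/0/2/0; 0/0/2/2; 0/2/2/0; 0/2/2/2; 1/0/0/0; 1/0/0/2; 1/0/2/0; 1/0/2/2; 1/2/2/0; 1/2/2/2
under PSO → 0/0/0/0; 0/0/0/2; 0/0/2/0; 0/0/2/2; 0/2/2/0; 0/2/2/2; 1/0/0/0; 1/0/0/2; 1/0/2/0; 1/0/2/2; 1/2/2/0; 1/2/2/2
target 0/0/0/0 ∈ {TSO,PSO}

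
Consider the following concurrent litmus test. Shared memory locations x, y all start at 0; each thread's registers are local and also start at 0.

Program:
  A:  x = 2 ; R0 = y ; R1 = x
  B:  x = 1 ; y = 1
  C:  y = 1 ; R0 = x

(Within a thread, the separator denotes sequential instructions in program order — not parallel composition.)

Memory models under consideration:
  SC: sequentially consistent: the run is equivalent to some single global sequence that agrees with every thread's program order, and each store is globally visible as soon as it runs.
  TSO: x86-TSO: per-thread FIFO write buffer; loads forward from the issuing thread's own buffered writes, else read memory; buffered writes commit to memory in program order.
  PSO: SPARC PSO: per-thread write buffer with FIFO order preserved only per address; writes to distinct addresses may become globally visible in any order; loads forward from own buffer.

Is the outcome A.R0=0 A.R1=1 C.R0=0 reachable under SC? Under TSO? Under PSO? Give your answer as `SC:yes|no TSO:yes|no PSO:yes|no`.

outcome vector order: (A.R0,A.R1,C.R0)
SC (10): (0,1,1); (0,1,2); (0,2,1); (0,2,2); (1,1,0); (1,1,1); (1,1,2); (1,2,0); (1,2,1); (1,2,2)
TSO (12): (0,1,0); (0,1,1); (0,1,2); (0,2,0); (0,2,1); (0,2,2); (1,1,0); (1,1,1); (1,1,2); (1,2,0); (1,2,1); (1,2,2)
PSO (12): (0,1,0); (0,1,1); (0,1,2); (0,2,0); (0,2,1); (0,2,2); (1,1,0); (1,1,1); (1,1,2); (1,2,0); (1,2,1); (1,2,2)
target (0,1,0) ∈ {TSO,PSO}

SC:no TSO:yes PSO:yes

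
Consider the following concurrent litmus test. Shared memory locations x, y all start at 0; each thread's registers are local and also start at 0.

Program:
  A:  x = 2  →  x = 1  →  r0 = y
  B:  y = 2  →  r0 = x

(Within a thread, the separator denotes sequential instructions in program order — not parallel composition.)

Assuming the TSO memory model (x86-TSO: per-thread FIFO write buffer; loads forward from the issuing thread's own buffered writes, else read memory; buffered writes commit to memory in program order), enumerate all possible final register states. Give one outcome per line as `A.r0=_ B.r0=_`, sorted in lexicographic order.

A.r0=0 B.r0=0
A.r0=0 B.r0=1
A.r0=0 B.r0=2
A.r0=2 B.r0=0
A.r0=2 B.r0=1
A.r0=2 B.r0=2

outcome vector order: (A.r0,B.r0)
|TSO outcomes| = 6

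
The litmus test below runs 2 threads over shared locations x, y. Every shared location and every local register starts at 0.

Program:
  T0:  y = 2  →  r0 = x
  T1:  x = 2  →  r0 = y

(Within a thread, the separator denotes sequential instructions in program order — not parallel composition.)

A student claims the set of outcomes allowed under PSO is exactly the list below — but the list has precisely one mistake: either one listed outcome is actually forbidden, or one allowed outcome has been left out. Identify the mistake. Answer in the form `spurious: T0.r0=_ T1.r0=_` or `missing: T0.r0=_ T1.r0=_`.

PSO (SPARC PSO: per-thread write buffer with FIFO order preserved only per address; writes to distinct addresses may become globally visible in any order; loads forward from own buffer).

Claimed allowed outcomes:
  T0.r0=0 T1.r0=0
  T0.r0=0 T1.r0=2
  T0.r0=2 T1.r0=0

outcome vector order: (T0.r0,T1.r0)
under PSO → 00, 02, 20, 22
PSO∖claimed = {22}

missing: T0.r0=2 T1.r0=2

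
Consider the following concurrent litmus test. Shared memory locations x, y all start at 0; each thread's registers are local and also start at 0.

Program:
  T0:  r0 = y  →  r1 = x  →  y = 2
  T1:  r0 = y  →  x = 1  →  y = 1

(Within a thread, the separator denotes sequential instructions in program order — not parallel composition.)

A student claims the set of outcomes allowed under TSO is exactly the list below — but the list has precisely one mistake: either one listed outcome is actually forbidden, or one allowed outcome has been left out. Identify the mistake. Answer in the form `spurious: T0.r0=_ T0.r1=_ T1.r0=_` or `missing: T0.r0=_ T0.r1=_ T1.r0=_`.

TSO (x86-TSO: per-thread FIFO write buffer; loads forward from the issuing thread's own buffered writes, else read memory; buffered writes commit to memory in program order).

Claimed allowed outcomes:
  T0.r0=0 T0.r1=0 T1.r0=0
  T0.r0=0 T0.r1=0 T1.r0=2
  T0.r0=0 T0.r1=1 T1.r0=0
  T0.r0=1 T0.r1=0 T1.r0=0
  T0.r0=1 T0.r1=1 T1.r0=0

outcome vector order: (T0.r0,T0.r1,T1.r0)
TSO (4): 000, 002, 010, 110
claimed∖TSO = {100}

spurious: T0.r0=1 T0.r1=0 T1.r0=0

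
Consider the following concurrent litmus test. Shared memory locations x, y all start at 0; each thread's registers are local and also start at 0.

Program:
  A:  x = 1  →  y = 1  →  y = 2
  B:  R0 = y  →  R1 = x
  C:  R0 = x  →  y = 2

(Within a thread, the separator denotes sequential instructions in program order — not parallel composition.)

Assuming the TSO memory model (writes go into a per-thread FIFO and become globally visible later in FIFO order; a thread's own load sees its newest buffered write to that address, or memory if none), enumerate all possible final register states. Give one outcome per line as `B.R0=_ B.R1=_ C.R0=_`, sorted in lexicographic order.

outcome vector order: (B.R0,B.R1,C.R0)
|TSO outcomes| = 9

B.R0=0 B.R1=0 C.R0=0
B.R0=0 B.R1=0 C.R0=1
B.R0=0 B.R1=1 C.R0=0
B.R0=0 B.R1=1 C.R0=1
B.R0=1 B.R1=1 C.R0=0
B.R0=1 B.R1=1 C.R0=1
B.R0=2 B.R1=0 C.R0=0
B.R0=2 B.R1=1 C.R0=0
B.R0=2 B.R1=1 C.R0=1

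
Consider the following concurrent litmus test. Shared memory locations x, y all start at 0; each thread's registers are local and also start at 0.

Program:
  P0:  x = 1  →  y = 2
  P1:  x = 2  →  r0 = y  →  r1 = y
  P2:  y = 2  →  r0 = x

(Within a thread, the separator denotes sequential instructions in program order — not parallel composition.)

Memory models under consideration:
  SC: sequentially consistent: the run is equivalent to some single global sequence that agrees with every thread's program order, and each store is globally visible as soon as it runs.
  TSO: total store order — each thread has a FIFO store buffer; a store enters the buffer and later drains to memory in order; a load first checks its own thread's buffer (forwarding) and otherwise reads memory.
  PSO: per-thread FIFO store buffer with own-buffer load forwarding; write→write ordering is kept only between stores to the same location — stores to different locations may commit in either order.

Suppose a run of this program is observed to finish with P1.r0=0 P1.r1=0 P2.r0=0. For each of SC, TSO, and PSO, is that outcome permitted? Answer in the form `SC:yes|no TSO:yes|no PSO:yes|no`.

outcome vector order: (P1.r0,P1.r1,P2.r0)
under SC → <0 0 1>; <0 0 2>; <0 2 1>; <0 2 2>; <2 2 0>; <2 2 1>; <2 2 2>
under TSO → <0 0 0>; <0 0 1>; <0 0 2>; <0 2 0>; <0 2 1>; <0 2 2>; <2 2 0>; <2 2 1>; <2 2 2>
under PSO → <0 0 0>; <0 0 1>; <0 0 2>; <0 2 0>; <0 2 1>; <0 2 2>; <2 2 0>; <2 2 1>; <2 2 2>
target <0 0 0> ∈ {TSO,PSO}

SC:no TSO:yes PSO:yes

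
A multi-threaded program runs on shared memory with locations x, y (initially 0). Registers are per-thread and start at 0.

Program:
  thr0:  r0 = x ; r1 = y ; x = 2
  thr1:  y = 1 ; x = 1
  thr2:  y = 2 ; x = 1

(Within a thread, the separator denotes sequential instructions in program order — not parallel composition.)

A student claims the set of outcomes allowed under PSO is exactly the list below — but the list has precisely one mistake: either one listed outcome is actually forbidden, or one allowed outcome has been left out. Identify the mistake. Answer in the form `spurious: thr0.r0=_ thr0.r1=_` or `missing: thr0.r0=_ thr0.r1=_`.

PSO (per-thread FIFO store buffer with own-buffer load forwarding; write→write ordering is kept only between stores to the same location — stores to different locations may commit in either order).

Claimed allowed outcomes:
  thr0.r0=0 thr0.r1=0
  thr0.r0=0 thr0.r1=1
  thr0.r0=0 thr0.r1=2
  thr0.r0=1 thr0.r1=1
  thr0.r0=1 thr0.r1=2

outcome vector order: (thr0.r0,thr0.r1)
under PSO → <0 0>, <0 1>, <0 2>, <1 0>, <1 1>, <1 2>
PSO∖claimed = {<1 0>}

missing: thr0.r0=1 thr0.r1=0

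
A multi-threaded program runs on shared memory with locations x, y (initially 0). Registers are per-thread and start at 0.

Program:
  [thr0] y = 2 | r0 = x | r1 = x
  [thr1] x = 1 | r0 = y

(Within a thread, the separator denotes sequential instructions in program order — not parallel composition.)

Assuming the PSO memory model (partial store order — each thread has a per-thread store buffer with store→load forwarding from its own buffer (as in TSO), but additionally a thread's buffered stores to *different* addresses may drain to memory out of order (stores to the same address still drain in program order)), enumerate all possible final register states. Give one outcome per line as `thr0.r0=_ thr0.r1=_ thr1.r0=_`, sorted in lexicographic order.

thr0.r0=0 thr0.r1=0 thr1.r0=0
thr0.r0=0 thr0.r1=0 thr1.r0=2
thr0.r0=0 thr0.r1=1 thr1.r0=0
thr0.r0=0 thr0.r1=1 thr1.r0=2
thr0.r0=1 thr0.r1=1 thr1.r0=0
thr0.r0=1 thr0.r1=1 thr1.r0=2

outcome vector order: (thr0.r0,thr0.r1,thr1.r0)
|PSO outcomes| = 6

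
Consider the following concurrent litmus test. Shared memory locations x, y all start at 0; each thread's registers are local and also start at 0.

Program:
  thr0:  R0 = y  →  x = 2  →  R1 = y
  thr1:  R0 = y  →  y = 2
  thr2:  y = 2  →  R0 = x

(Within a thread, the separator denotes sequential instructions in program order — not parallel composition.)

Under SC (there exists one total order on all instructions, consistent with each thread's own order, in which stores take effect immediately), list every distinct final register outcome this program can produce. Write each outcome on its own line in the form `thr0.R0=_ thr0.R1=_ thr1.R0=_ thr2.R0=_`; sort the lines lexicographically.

thr0.R0=0 thr0.R1=0 thr1.R0=0 thr2.R0=2
thr0.R0=0 thr0.R1=0 thr1.R0=2 thr2.R0=2
thr0.R0=0 thr0.R1=2 thr1.R0=0 thr2.R0=0
thr0.R0=0 thr0.R1=2 thr1.R0=0 thr2.R0=2
thr0.R0=0 thr0.R1=2 thr1.R0=2 thr2.R0=0
thr0.R0=0 thr0.R1=2 thr1.R0=2 thr2.R0=2
thr0.R0=2 thr0.R1=2 thr1.R0=0 thr2.R0=0
thr0.R0=2 thr0.R1=2 thr1.R0=0 thr2.R0=2
thr0.R0=2 thr0.R1=2 thr1.R0=2 thr2.R0=0
thr0.R0=2 thr0.R1=2 thr1.R0=2 thr2.R0=2

outcome vector order: (thr0.R0,thr0.R1,thr1.R0,thr2.R0)
|SC outcomes| = 10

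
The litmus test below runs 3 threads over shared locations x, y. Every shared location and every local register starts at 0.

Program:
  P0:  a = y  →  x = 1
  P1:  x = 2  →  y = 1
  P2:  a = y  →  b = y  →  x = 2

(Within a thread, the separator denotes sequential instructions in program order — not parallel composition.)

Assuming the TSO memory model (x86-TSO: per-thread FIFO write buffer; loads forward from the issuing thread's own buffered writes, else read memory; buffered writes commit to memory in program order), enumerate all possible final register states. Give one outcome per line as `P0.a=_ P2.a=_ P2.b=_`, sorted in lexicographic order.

P0.a=0 P2.a=0 P2.b=0
P0.a=0 P2.a=0 P2.b=1
P0.a=0 P2.a=1 P2.b=1
P0.a=1 P2.a=0 P2.b=0
P0.a=1 P2.a=0 P2.b=1
P0.a=1 P2.a=1 P2.b=1

outcome vector order: (P0.a,P2.a,P2.b)
|TSO outcomes| = 6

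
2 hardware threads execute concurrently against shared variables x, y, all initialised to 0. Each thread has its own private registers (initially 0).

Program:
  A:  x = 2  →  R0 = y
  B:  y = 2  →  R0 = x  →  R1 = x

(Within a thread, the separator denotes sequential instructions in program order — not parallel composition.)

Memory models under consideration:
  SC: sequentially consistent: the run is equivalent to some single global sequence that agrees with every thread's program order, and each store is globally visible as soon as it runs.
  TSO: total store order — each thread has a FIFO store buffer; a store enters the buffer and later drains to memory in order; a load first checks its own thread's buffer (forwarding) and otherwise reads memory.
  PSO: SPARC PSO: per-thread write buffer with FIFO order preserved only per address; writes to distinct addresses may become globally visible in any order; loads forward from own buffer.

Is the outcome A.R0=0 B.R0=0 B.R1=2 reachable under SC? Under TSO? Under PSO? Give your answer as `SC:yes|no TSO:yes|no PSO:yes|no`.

SC:no TSO:yes PSO:yes

outcome vector order: (A.R0,B.R0,B.R1)
under SC → (0,2,2); (2,0,0); (2,0,2); (2,2,2)
under TSO → (0,0,0); (0,0,2); (0,2,2); (2,0,0); (2,0,2); (2,2,2)
under PSO → (0,0,0); (0,0,2); (0,2,2); (2,0,0); (2,0,2); (2,2,2)
target (0,0,2) ∈ {TSO,PSO}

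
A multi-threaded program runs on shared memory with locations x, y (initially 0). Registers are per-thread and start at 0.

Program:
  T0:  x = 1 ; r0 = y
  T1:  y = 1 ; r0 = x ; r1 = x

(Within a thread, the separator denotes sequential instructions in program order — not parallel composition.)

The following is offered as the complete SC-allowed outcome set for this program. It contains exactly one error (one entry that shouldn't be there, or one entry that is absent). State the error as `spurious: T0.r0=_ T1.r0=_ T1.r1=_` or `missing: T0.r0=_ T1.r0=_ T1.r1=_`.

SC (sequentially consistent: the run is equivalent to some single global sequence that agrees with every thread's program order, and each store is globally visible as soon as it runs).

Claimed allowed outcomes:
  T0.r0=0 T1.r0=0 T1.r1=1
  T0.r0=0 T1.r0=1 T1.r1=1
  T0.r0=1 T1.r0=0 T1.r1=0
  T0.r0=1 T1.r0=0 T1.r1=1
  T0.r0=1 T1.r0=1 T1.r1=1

outcome vector order: (T0.r0,T1.r0,T1.r1)
[SC] allowed = {011 100 101 111}
claimed∖SC = {001}

spurious: T0.r0=0 T1.r0=0 T1.r1=1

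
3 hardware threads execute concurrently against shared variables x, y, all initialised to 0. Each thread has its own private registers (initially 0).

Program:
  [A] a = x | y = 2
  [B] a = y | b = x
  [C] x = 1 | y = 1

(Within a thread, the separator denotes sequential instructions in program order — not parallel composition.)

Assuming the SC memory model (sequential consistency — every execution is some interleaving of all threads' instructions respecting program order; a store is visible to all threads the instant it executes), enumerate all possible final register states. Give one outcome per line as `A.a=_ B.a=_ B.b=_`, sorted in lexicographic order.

A.a=0 B.a=0 B.b=0
A.a=0 B.a=0 B.b=1
A.a=0 B.a=1 B.b=1
A.a=0 B.a=2 B.b=0
A.a=0 B.a=2 B.b=1
A.a=1 B.a=0 B.b=0
A.a=1 B.a=0 B.b=1
A.a=1 B.a=1 B.b=1
A.a=1 B.a=2 B.b=1

outcome vector order: (A.a,B.a,B.b)
|SC outcomes| = 9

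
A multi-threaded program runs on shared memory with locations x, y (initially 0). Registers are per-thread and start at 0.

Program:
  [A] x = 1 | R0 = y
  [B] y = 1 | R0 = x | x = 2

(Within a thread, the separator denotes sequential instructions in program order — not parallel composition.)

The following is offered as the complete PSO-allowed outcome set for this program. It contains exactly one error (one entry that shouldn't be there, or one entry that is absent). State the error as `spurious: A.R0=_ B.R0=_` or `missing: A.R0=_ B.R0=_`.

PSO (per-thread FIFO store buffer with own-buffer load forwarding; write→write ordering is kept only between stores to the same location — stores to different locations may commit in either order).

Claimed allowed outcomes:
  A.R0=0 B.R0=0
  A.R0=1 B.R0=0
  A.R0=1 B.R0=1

missing: A.R0=0 B.R0=1

outcome vector order: (A.R0,B.R0)
PSO: 4 outcomes — {0/0, 0/1, 1/0, 1/1}
PSO∖claimed = {0/1}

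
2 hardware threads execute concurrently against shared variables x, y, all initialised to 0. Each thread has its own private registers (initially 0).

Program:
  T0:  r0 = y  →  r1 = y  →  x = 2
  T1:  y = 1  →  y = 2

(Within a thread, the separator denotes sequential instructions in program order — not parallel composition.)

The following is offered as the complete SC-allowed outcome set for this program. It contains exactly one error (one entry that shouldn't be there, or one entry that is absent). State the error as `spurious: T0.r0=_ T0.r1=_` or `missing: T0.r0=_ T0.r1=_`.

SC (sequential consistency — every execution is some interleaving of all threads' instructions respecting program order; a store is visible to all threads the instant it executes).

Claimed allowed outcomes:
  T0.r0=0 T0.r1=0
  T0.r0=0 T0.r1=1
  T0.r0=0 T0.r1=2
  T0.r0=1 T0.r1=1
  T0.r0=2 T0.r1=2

missing: T0.r0=1 T0.r1=2

outcome vector order: (T0.r0,T0.r1)
under SC → 0/0; 0/1; 0/2; 1/1; 1/2; 2/2
SC∖claimed = {1/2}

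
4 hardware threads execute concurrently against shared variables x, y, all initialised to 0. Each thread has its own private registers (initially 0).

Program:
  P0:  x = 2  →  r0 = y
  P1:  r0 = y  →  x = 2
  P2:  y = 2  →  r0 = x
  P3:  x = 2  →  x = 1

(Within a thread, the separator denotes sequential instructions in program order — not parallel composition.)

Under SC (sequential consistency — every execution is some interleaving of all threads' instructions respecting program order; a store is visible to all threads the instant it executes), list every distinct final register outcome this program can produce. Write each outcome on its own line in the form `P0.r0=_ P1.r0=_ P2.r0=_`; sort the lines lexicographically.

outcome vector order: (P0.r0,P1.r0,P2.r0)
|SC outcomes| = 10

P0.r0=0 P1.r0=0 P2.r0=1
P0.r0=0 P1.r0=0 P2.r0=2
P0.r0=0 P1.r0=2 P2.r0=1
P0.r0=0 P1.r0=2 P2.r0=2
P0.r0=2 P1.r0=0 P2.r0=0
P0.r0=2 P1.r0=0 P2.r0=1
P0.r0=2 P1.r0=0 P2.r0=2
P0.r0=2 P1.r0=2 P2.r0=0
P0.r0=2 P1.r0=2 P2.r0=1
P0.r0=2 P1.r0=2 P2.r0=2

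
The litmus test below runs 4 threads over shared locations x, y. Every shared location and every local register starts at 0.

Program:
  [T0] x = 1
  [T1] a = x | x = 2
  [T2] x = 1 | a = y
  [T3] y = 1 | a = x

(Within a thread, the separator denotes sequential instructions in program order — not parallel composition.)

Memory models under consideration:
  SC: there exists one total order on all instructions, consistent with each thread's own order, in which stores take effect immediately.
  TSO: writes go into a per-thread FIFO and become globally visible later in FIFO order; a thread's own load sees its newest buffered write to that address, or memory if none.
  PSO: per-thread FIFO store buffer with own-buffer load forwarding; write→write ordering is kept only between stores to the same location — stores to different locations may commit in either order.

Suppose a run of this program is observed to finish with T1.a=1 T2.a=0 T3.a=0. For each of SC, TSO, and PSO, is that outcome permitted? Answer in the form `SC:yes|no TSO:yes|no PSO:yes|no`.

SC:no TSO:yes PSO:yes

outcome vector order: (T1.a,T2.a,T3.a)
under SC → 001; 002; 010; 011; 012; 101; 102; 110; 111; 112
under TSO → 000; 001; 002; 010; 011; 012; 100; 101; 102; 110; 111; 112
under PSO → 000; 001; 002; 010; 011; 012; 100; 101; 102; 110; 111; 112
target 100 ∈ {TSO,PSO}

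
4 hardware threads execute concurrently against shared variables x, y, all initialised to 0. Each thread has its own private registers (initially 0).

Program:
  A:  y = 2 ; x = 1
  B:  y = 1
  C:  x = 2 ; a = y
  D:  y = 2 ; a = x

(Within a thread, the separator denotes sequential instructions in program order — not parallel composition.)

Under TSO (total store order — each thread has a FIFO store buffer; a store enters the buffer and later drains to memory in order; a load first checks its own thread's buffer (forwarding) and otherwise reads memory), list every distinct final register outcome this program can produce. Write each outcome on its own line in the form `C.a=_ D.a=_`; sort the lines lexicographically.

outcome vector order: (C.a,D.a)
|TSO outcomes| = 9

C.a=0 D.a=0
C.a=0 D.a=1
C.a=0 D.a=2
C.a=1 D.a=0
C.a=1 D.a=1
C.a=1 D.a=2
C.a=2 D.a=0
C.a=2 D.a=1
C.a=2 D.a=2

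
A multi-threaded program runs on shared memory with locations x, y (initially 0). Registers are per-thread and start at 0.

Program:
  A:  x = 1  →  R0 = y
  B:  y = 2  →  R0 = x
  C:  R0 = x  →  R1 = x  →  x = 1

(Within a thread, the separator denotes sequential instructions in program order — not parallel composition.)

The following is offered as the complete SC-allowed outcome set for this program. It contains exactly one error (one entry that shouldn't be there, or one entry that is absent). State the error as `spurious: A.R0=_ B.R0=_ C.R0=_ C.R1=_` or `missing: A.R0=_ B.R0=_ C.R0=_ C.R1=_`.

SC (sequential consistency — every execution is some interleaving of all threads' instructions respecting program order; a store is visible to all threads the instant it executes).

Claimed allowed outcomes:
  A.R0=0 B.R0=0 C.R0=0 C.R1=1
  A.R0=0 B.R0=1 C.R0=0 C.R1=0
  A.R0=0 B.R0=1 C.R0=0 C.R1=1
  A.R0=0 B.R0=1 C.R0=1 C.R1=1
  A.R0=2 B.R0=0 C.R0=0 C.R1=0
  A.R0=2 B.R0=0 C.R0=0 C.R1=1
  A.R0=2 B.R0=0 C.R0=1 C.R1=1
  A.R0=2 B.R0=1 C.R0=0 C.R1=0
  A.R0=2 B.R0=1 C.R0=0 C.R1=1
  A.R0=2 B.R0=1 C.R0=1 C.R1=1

spurious: A.R0=0 B.R0=0 C.R0=0 C.R1=1

outcome vector order: (A.R0,B.R0,C.R0,C.R1)
under SC → (0,1,0,0), (0,1,0,1), (0,1,1,1), (2,0,0,0), (2,0,0,1), (2,0,1,1), (2,1,0,0), (2,1,0,1), (2,1,1,1)
claimed∖SC = {(0,0,0,1)}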